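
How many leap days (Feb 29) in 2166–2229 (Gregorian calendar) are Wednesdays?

Leap years in 2166–2229: 15 of them.
Feb 29 weekday advances by 5 (mod 7) from one leap year to the next four years later (or differs when a century non-leap intervenes).
Leap-day weekdays: 2168:Mon 2172:Sat 2176:Thu 2180:Tue 2184:Sun 2188:Fri 2192:Wed✓ 2196:Mon 2204:Wed✓ 2208:Mon 2212:Sat 2216:Thu 2220:Tue 2224:Sun 2228:Fri
Wednesday: 2192, 2204 → 2.

2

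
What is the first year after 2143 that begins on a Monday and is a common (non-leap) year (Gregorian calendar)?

2153

Jan 1 advances by 2 weekdays after a leap year and by 1 after a common year.
2143: Jan 1 is Tuesday.
2144: Wednesday (leap)
2145: Friday
2146: Saturday
2147: Sunday
2148: Monday (leap)
2149: Wednesday
2150: Thursday
2151: Friday
2152: Saturday (leap)
2153: Monday
2153 begins on a Monday and is a common year.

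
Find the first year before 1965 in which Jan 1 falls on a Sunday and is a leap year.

Jan 1 advances by 2 weekdays after a leap year and by 1 after a common year.
1965: Jan 1 is Friday.
1964: Wednesday (leap)
1963: Tuesday
1962: Monday
1961: Sunday
1960: Friday (leap)
1959: Thursday
1958: Wednesday
1957: Tuesday
1956: Sunday (leap)
1956 begins on a Sunday and is a leap year.

1956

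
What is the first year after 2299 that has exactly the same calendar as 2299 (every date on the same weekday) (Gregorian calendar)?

Two years share a calendar iff Jan 1 falls on the same weekday and both are leap or both are common. 2299: Jan 1 is Sunday, common year.
2300: Jan 1 Monday, common
2301: Jan 1 Tuesday, common
2302: Jan 1 Wednesday, common
2303: Jan 1 Thursday, common
2304: Jan 1 Friday, leap
2305: Jan 1 Sunday, common
2305 matches on both conditions.

2305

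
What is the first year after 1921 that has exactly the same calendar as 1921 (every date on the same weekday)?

Two years share a calendar iff Jan 1 falls on the same weekday and both are leap or both are common. 1921: Jan 1 is Saturday, common year.
1922: Jan 1 Sunday, common
1923: Jan 1 Monday, common
1924: Jan 1 Tuesday, leap
1925: Jan 1 Thursday, common
1926: Jan 1 Friday, common
1927: Jan 1 Saturday, common
1927 matches on both conditions.

1927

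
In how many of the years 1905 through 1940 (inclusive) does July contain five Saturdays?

July has 31 days; it has five Saturdays when Saturday falls among the first (month-length − 28) days — i.e. when July 1 is one of Saturday/Friday/Thursday.
July 1 by year: 1905:Sat✓ 1906:Sun 1907:Mon 1908:Wed 1909:Thu✓ 1910:Fri✓ 1911:Sat✓ 1912:Mon 1913:Tue 1914:Wed 1915:Thu✓ 1916:Sat✓ 1917:Sun 1918:Mon 1919:Tue …(6 more)… 1926:Thu✓ 1927:Fri✓ 1928:Sun 1929:Mon 1930:Tue 1931:Wed 1932:Fri✓ 1933:Sat✓ 1934:Sun 1935:Mon 1936:Wed 1937:Thu✓ 1938:Fri✓ 1939:Sat✓ 1940:Mon
Years with five Saturdays: 1905, 1909, 1910, 1911, 1915, 1916, 1920, 1921, 1922, 1926, 1927, 1932, 1933, 1937, 1938, 1939 → 16.

16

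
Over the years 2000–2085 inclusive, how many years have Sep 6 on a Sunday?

12

Track Sep 6's weekday year by year (advancing +1, or +2 across a Feb 29):
  2000: Wed  2001: Thu (+1)  2002: Fri (+1)  2003: Sat (+1)  2004: Mon (+2)
  2005: Tue (+1)  2006: Wed (+1)  2007: Thu (+1)  2008: Sat (+2)  2009: Sun (+1) ✓
  2010: Mon (+1)  2011: Tue (+1)  2012: Thu (+2)  2013: Fri (+1)  … (58 more years) …
  2072: Tue (+2)  2073: Wed (+1)  2074: Thu (+1)  2075: Fri (+1)  2076: Sun (+2) ✓
  2077: Mon (+1)  2078: Tue (+1)  2079: Wed (+1)  2080: Fri (+2)  2081: Sat (+1)
  2082: Sun (+1) ✓  2083: Mon (+1)  2084: Wed (+2)  2085: Thu (+1)
Sunday years: 2009, 2015, 2020, 2026, 2037, 2043, 2048, 2054, 2065, 2071, 2076, 2082 — 12 in total.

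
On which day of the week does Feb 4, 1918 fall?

January 1, 1918 is a Tuesday.
February 4 is day 35 of the year, i.e. 34 days after Jan 1.
34 mod 7 = 6, so advance 6 weekdays from Tuesday: Monday.

Monday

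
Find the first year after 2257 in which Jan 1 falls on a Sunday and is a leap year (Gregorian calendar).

2260

Jan 1 advances by 2 weekdays after a leap year and by 1 after a common year.
2257: Jan 1 is Thursday.
2258: Friday
2259: Saturday
2260: Sunday (leap)
2260 begins on a Sunday and is a leap year.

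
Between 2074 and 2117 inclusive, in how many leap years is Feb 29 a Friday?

Leap years in 2074–2117: 10 of them.
Feb 29 weekday advances by 5 (mod 7) from one leap year to the next four years later (or differs when a century non-leap intervenes).
Leap-day weekdays: 2076:Sat 2080:Thu 2084:Tue 2088:Sun 2092:Fri✓ 2096:Wed 2104:Fri✓ 2108:Wed 2112:Mon 2116:Sat
Friday: 2092, 2104 → 2.

2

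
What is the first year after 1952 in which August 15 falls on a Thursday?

From one year to the next, a fixed date's weekday advances by 1, or by 2 when a Feb 29 lies between the two dates.
1952: August 15 is Friday.
1953: Saturday (+1)
1954: Sunday (+1)
1955: Monday (+1)
1956: Wednesday (+2)
1957: Thursday (+1)
August 15 falls on a Thursday in 1957.

1957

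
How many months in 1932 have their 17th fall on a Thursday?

2

Check the 17th of each month of 1932: Jan 17: Sun, Feb 17: Wed, Mar 17: Thu, Apr 17: Sun, May 17: Tue, Jun 17: Fri, Jul 17: Sun, Aug 17: Wed, Sep 17: Sat, Oct 17: Mon, Nov 17: Thu, Dec 17: Sat.
Thursday occurs in March, November — 2 months.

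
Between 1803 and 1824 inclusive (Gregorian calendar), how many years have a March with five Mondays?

March has 31 days; it has five Mondays when Monday falls among the first (month-length − 28) days — i.e. when March 1 is one of Monday/Sunday/Saturday.
March 1 by year: 1803:Tue 1804:Thu 1805:Fri 1806:Sat✓ 1807:Sun✓ 1808:Tue 1809:Wed 1810:Thu 1811:Fri 1812:Sun✓ 1813:Mon✓ 1814:Tue 1815:Wed 1816:Fri 1817:Sat✓ 1818:Sun✓ 1819:Mon✓ 1820:Wed 1821:Thu 1822:Fri 1823:Sat✓ 1824:Mon✓
Years with five Mondays: 1806, 1807, 1812, 1813, 1817, 1818, 1819, 1823, 1824 → 9.

9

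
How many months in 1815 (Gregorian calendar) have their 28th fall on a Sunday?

1

Check the 28th of each month of 1815: Jan 28: Sat, Feb 28: Tue, Mar 28: Tue, Apr 28: Fri, May 28: Sun, Jun 28: Wed, Jul 28: Fri, Aug 28: Mon, Sep 28: Thu, Oct 28: Sat, Nov 28: Tue, Dec 28: Thu.
Sunday occurs in May — 1 month.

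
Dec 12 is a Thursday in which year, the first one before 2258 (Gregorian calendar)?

2250

From one year to the next, a fixed date's weekday advances by 1, or by 2 when a Feb 29 lies between the two dates.
2258: December 12 is Sunday.
2257: Saturday (−1)
2256: Friday (−1)
2255: Wednesday (−2)
2254: Tuesday (−1)
2253: Monday (−1)
2252: Sunday (−1)
2251: Friday (−2)
2250: Thursday (−1)
Dec 12 falls on a Thursday in 2250.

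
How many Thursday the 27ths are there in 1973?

Check the 27th of each month of 1973: Jan 27: Sat, Feb 27: Tue, Mar 27: Tue, Apr 27: Fri, May 27: Sun, Jun 27: Wed, Jul 27: Fri, Aug 27: Mon, Sep 27: Thu, Oct 27: Sat, Nov 27: Tue, Dec 27: Thu.
Thursday occurs in September, December — 2 months.

2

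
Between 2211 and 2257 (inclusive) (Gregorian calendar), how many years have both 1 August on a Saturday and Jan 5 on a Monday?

5

Check each year's weekday for 1 August and Jan 5:
  2211: Thu/Sat  2212: Sat/Sun  2213: Sun/Tue  2214: Mon/Wed  2215: Tue/Thu  2216: Thu/Fri  2217: Fri/Sun  2218: Sat/Mon ✓  2219: Sun/Tue  2220: Tue/Wed  2221: Wed/Fri  2222: Thu/Sat  2223: Fri/Sun  2224: Sun/Mon  …(19 more)…  2244: Thu/Fri  2245: Fri/Sun  2246: Sat/Mon ✓  2247: Sun/Tue  2248: Tue/Wed  2249: Wed/Fri  2250: Thu/Sat  2251: Fri/Sun  2252: Sun/Mon  2253: Mon/Wed  2254: Tue/Thu  2255: Wed/Fri  2256: Fri/Sat  2257: Sat/Mon ✓
Both conditions hold in: 2218, 2229, 2235, 2246, 2257 — 5.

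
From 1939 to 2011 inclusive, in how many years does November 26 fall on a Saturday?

10

Track November 26's weekday year by year (advancing +1, or +2 across a Feb 29):
  1939: Sun  1940: Tue (+2)  1941: Wed (+1)  1942: Thu (+1)  1943: Fri (+1)
  1944: Sun (+2)  1945: Mon (+1)  1946: Tue (+1)  1947: Wed (+1)  1948: Fri (+2)
  1949: Sat (+1) ✓  1950: Sun (+1)  1951: Mon (+1)  1952: Wed (+2)  … (45 more years) …
  1998: Thu (+1)  1999: Fri (+1)  2000: Sun (+2)  2001: Mon (+1)  2002: Tue (+1)
  2003: Wed (+1)  2004: Fri (+2)  2005: Sat (+1) ✓  2006: Sun (+1)  2007: Mon (+1)
  2008: Wed (+2)  2009: Thu (+1)  2010: Fri (+1)  2011: Sat (+1) ✓
Saturday years: 1949, 1955, 1960, 1966, 1977, 1983, 1988, 1994, 2005, 2011 — 10 in total.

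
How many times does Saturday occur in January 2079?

January 2079 has 31 days and begins on Sunday.
The first Saturday is January 7.
Saturdays fall on 7, 14, 21, 28 — that's 4.

4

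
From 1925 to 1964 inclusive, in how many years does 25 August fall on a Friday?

Track 25 August's weekday year by year (advancing +1, or +2 across a Feb 29):
  1925: Tue  1926: Wed (+1)  1927: Thu (+1)  1928: Sat (+2)  1929: Sun (+1)
  1930: Mon (+1)  1931: Tue (+1)  1932: Thu (+2)  1933: Fri (+1) ✓  1934: Sat (+1)
  1935: Sun (+1)  1936: Tue (+2)  1937: Wed (+1)  1938: Thu (+1)  … (12 more years) …
  1951: Sat (+1)  1952: Mon (+2)  1953: Tue (+1)  1954: Wed (+1)  1955: Thu (+1)
  1956: Sat (+2)  1957: Sun (+1)  1958: Mon (+1)  1959: Tue (+1)  1960: Thu (+2)
  1961: Fri (+1) ✓  1962: Sat (+1)  1963: Sun (+1)  1964: Tue (+2)
Friday years: 1933, 1939, 1944, 1950, 1961 — 5 in total.

5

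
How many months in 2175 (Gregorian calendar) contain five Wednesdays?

4

A month of length L has five Wednesdays iff its first Wednesday is on day ≤ L−28 (so day 1–3 in a 31-day month, 1–2 in a 30-day month, day 1 in a leap February).
Checking each month of 2175: Jan starts Sun (31d); Feb starts Wed (28d); Mar starts Wed (31d) ✓; Apr starts Sat (30d); May starts Mon (31d) ✓; Jun starts Thu (30d); Jul starts Sat (31d); Aug starts Tue (31d) ✓; Sep starts Fri (30d); Oct starts Sun (31d); Nov starts Wed (30d) ✓; Dec starts Fri (31d).
Five-Wednesday months: March, May, August, November → 4.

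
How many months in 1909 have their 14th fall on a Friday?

1

Check the 14th of each month of 1909: Jan 14: Thu, Feb 14: Sun, Mar 14: Sun, Apr 14: Wed, May 14: Fri, Jun 14: Mon, Jul 14: Wed, Aug 14: Sat, Sep 14: Tue, Oct 14: Thu, Nov 14: Sun, Dec 14: Tue.
Friday occurs in May — 1 month.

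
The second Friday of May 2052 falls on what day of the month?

10

May 1, 2052 is a Wednesday, so the first Friday is the 3rd.
The second Friday is 3 + 7 = 10.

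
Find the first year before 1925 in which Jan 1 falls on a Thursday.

1920

Jan 1 advances by 2 weekdays after a leap year and by 1 after a common year.
1925: Jan 1 is Thursday.
1924: Tuesday (leap)
1923: Monday
1922: Sunday
1921: Saturday
1920: Thursday (leap)
1920 begins on a Thursday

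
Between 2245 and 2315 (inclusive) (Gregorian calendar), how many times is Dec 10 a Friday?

Track Dec 10's weekday year by year (advancing +1, or +2 across a Feb 29):
  2245: Wed  2246: Thu (+1)  2247: Fri (+1) ✓  2248: Sun (+2)  2249: Mon (+1)
  2250: Tue (+1)  2251: Wed (+1)  2252: Fri (+2) ✓  2253: Sat (+1)  2254: Sun (+1)
  2255: Mon (+1)  2256: Wed (+2)  2257: Thu (+1)  2258: Fri (+1) ✓  … (43 more years) …
  2302: Wed (+1)  2303: Thu (+1)  2304: Sat (+2)  2305: Sun (+1)  2306: Mon (+1)
  2307: Tue (+1)  2308: Thu (+2)  2309: Fri (+1) ✓  2310: Sat (+1)  2311: Sun (+1)
  2312: Tue (+2)  2313: Wed (+1)  2314: Thu (+1)  2315: Fri (+1) ✓
Friday years: 2247, 2252, 2258, 2269, 2275, 2280, 2286, 2297, 2309, 2315 — 10 in total.

10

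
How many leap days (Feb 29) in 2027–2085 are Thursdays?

Leap years in 2027–2085: 15 of them.
Feb 29 weekday advances by 5 (mod 7) from one leap year to the next four years later (or differs when a century non-leap intervenes).
Leap-day weekdays: 2028:Tue 2032:Sun 2036:Fri 2040:Wed 2044:Mon 2048:Sat 2052:Thu✓ 2056:Tue 2060:Sun 2064:Fri 2068:Wed 2072:Mon 2076:Sat 2080:Thu✓ 2084:Tue
Thursday: 2052, 2080 → 2.

2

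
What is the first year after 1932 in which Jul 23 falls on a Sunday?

From one year to the next, a fixed date's weekday advances by 1, or by 2 when a Feb 29 lies between the two dates.
1932: July 23 is Saturday.
1933: Sunday (+1)
Jul 23 falls on a Sunday in 1933.

1933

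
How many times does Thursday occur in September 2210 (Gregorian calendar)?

4

September 2210 has 30 days and begins on Saturday.
The first Thursday is September 6.
Thursdays fall on 6, 13, 20, 27 — that's 4.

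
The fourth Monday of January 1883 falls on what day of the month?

January 1, 1883 is a Monday, so the first Monday is the 1st.
The fourth Monday is 1 + 21 = 22.

22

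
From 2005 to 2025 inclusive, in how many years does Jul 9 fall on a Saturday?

Track Jul 9's weekday year by year (advancing +1, or +2 across a Feb 29):
  2005: Sat ✓  2006: Sun (+1)  2007: Mon (+1)  2008: Wed (+2)  2009: Thu (+1)
  2010: Fri (+1)  2011: Sat (+1) ✓  2012: Mon (+2)  2013: Tue (+1)  2014: Wed (+1)
  2015: Thu (+1)  2016: Sat (+2) ✓  2017: Sun (+1)  2018: Mon (+1)  2019: Tue (+1)
  2020: Thu (+2)  2021: Fri (+1)  2022: Sat (+1) ✓  2023: Sun (+1)  2024: Tue (+2)
  2025: Wed (+1)
Saturday years: 2005, 2011, 2016, 2022 — 4 in total.

4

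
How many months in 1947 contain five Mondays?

A month of length L has five Mondays iff its first Monday is on day ≤ L−28 (so day 1–3 in a 31-day month, 1–2 in a 30-day month, day 1 in a leap February).
Checking each month of 1947: Jan starts Wed (31d); Feb starts Sat (28d); Mar starts Sat (31d) ✓; Apr starts Tue (30d); May starts Thu (31d); Jun starts Sun (30d) ✓; Jul starts Tue (31d); Aug starts Fri (31d); Sep starts Mon (30d) ✓; Oct starts Wed (31d); Nov starts Sat (30d); Dec starts Mon (31d) ✓.
Five-Monday months: March, June, September, December → 4.

4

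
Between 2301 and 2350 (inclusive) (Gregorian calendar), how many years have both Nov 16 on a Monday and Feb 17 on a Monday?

Check each year's weekday for Nov 16 and Feb 17:
  2301: Sat/Sun  2302: Sun/Mon  2303: Mon/Tue  2304: Wed/Wed  2305: Thu/Fri  2306: Fri/Sat  2307: Sat/Sun  2308: Mon/Mon ✓  2309: Tue/Wed  2310: Wed/Thu  2311: Thu/Fri  2312: Sat/Sat  2313: Sun/Mon  2314: Mon/Tue  …(22 more)…  2337: Tue/Wed  2338: Wed/Thu  2339: Thu/Fri  2340: Sat/Sat  2341: Sun/Mon  2342: Mon/Tue  2343: Tue/Wed  2344: Thu/Thu  2345: Fri/Sat  2346: Sat/Sun  2347: Sun/Mon  2348: Tue/Tue  2349: Wed/Thu  2350: Thu/Fri
Both conditions hold in: 2308, 2336 — 2.

2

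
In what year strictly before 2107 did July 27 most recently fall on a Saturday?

2097

From one year to the next, a fixed date's weekday advances by 1, or by 2 when a Feb 29 lies between the two dates.
2107: July 27 is Wednesday.
2106: Tuesday (−1)
2105: Monday (−1)
2104: Sunday (−1)
2103: Friday (−2)
2102: Thursday (−1)
2101: Wednesday (−1)
2100: Tuesday (−1)
2099: Monday (−1)
2098: Sunday (−1)
2097: Saturday (−1)
July 27 falls on a Saturday in 2097.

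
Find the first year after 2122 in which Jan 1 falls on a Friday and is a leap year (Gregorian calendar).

Jan 1 advances by 2 weekdays after a leap year and by 1 after a common year.
2122: Jan 1 is Thursday.
2123: Friday
2124: Saturday (leap)
2125: Monday
2126: Tuesday
2127: Wednesday
2128: Thursday (leap)
2129: Saturday
2130: Sunday
2131: Monday
2132: Tuesday (leap)
2133: Thursday
2134: Friday
2135: Saturday
2136: Sunday (leap)
2137: Tuesday
2138: Wednesday
2139: Thursday
2140: Friday (leap)
2140 begins on a Friday and is a leap year.

2140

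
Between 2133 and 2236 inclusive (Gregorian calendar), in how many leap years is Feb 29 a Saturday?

3

Leap years in 2133–2236: 25 of them.
Feb 29 weekday advances by 5 (mod 7) from one leap year to the next four years later (or differs when a century non-leap intervenes).
Leap-day weekdays: 2136:Wed 2140:Mon 2144:Sat✓ 2148:Thu 2152:Tue 2156:Sun 2160:Fri 2164:Wed 2168:Mon 2172:Sat✓ 2176:Thu 2180:Tue 2184:Sun 2188:Fri 2192:Wed 2196:Mon 2204:Wed 2208:Mon 2212:Sat✓ 2216:Thu 2220:Tue 2224:Sun 2228:Fri 2232:Wed 2236:Mon
Saturday: 2144, 2172, 2212 → 3.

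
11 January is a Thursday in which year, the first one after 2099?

From one year to the next, a fixed date's weekday advances by 1, or by 2 when a Feb 29 lies between the two dates.
2099: January 11 is Sunday.
2100: Monday (+1)
2101: Tuesday (+1)
2102: Wednesday (+1)
2103: Thursday (+1)
11 January falls on a Thursday in 2103.

2103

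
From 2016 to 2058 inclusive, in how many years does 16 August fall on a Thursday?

6

Track 16 August's weekday year by year (advancing +1, or +2 across a Feb 29):
  2016: Tue  2017: Wed (+1)  2018: Thu (+1) ✓  2019: Fri (+1)  2020: Sun (+2)
  2021: Mon (+1)  2022: Tue (+1)  2023: Wed (+1)  2024: Fri (+2)  2025: Sat (+1)
  2026: Sun (+1)  2027: Mon (+1)  2028: Wed (+2)  2029: Thu (+1) ✓  … (15 more years) …
  2045: Wed (+1)  2046: Thu (+1) ✓  2047: Fri (+1)  2048: Sun (+2)  2049: Mon (+1)
  2050: Tue (+1)  2051: Wed (+1)  2052: Fri (+2)  2053: Sat (+1)  2054: Sun (+1)
  2055: Mon (+1)  2056: Wed (+2)  2057: Thu (+1) ✓  2058: Fri (+1)
Thursday years: 2018, 2029, 2035, 2040, 2046, 2057 — 6 in total.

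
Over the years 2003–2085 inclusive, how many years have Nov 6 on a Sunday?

12

Track Nov 6's weekday year by year (advancing +1, or +2 across a Feb 29):
  2003: Thu  2004: Sat (+2)  2005: Sun (+1) ✓  2006: Mon (+1)  2007: Tue (+1)
  2008: Thu (+2)  2009: Fri (+1)  2010: Sat (+1)  2011: Sun (+1) ✓  2012: Tue (+2)
  2013: Wed (+1)  2014: Thu (+1)  2015: Fri (+1)  2016: Sun (+2) ✓  … (55 more years) …
  2072: Sun (+2) ✓  2073: Mon (+1)  2074: Tue (+1)  2075: Wed (+1)  2076: Fri (+2)
  2077: Sat (+1)  2078: Sun (+1) ✓  2079: Mon (+1)  2080: Wed (+2)  2081: Thu (+1)
  2082: Fri (+1)  2083: Sat (+1)  2084: Mon (+2)  2085: Tue (+1)
Sunday years: 2005, 2011, 2016, 2022, 2033, 2039, 2044, 2050, 2061, 2067, 2072, 2078 — 12 in total.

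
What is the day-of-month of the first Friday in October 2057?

October 1, 2057 is a Monday, so the first Friday is the 5th.
The first Friday is 5 + 0 = 5.

5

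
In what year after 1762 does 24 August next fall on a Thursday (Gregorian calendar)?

From one year to the next, a fixed date's weekday advances by 1, or by 2 when a Feb 29 lies between the two dates.
1762: August 24 is Tuesday.
1763: Wednesday (+1)
1764: Friday (+2)
1765: Saturday (+1)
1766: Sunday (+1)
1767: Monday (+1)
1768: Wednesday (+2)
1769: Thursday (+1)
24 August falls on a Thursday in 1769.

1769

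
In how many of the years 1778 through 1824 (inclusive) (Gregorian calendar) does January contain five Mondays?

January has 31 days; it has five Mondays when Monday falls among the first (month-length − 28) days — i.e. when January 1 is one of Monday/Sunday/Saturday.
January 1 by year: 1778:Thu 1779:Fri 1780:Sat✓ 1781:Mon✓ 1782:Tue 1783:Wed 1784:Thu 1785:Sat✓ 1786:Sun✓ 1787:Mon✓ 1788:Tue 1789:Thu 1790:Fri 1791:Sat✓ 1792:Sun✓ …(17 more)… 1810:Mon✓ 1811:Tue 1812:Wed 1813:Fri 1814:Sat✓ 1815:Sun✓ 1816:Mon✓ 1817:Wed 1818:Thu 1819:Fri 1820:Sat✓ 1821:Mon✓ 1822:Tue 1823:Wed 1824:Thu
Years with five Mondays: 1780, 1781, 1785, 1786, 1787, 1791, 1792, 1797, 1798, 1803, 1804, 1809, 1810, 1814, 1815, 1816, 1820, 1821 → 18.

18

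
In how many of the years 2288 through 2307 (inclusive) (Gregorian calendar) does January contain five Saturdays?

6

January has 31 days; it has five Saturdays when Saturday falls among the first (month-length − 28) days — i.e. when January 1 is one of Saturday/Friday/Thursday.
January 1 by year: 2288:Sun 2289:Tue 2290:Wed 2291:Thu✓ 2292:Fri✓ 2293:Sun 2294:Mon 2295:Tue 2296:Wed 2297:Fri✓ 2298:Sat✓ 2299:Sun 2300:Mon 2301:Tue 2302:Wed 2303:Thu✓ 2304:Fri✓ 2305:Sun 2306:Mon 2307:Tue
Years with five Saturdays: 2291, 2292, 2297, 2298, 2303, 2304 → 6.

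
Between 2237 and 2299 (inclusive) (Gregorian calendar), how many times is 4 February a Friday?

9

Track 4 February's weekday year by year (advancing +1, or +2 across a Feb 29):
  2237: Sat  2238: Sun (+1)  2239: Mon (+1)  2240: Tue (+1)  2241: Thu (+2)
  2242: Fri (+1) ✓  2243: Sat (+1)  2244: Sun (+1)  2245: Tue (+2)  2246: Wed (+1)
  2247: Thu (+1)  2248: Fri (+1) ✓  2249: Sun (+2)  2250: Mon (+1)  … (35 more years) …
  2286: Thu (+1)  2287: Fri (+1) ✓  2288: Sat (+1)  2289: Mon (+2)  2290: Tue (+1)
  2291: Wed (+1)  2292: Thu (+1)  2293: Sat (+2)  2294: Sun (+1)  2295: Mon (+1)
  2296: Tue (+1)  2297: Thu (+2)  2298: Fri (+1) ✓  2299: Sat (+1)
Friday years: 2242, 2248, 2253, 2259, 2270, 2276, 2281, 2287, 2298 — 9 in total.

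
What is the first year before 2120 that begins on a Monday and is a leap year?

2080

Jan 1 advances by 2 weekdays after a leap year and by 1 after a common year.
2120: Jan 1 is Monday (leap).
2119: Sunday
2118: Saturday
2117: Friday
2116: Wednesday (leap)
2115: Tuesday
2114: Monday
2113: Sunday
2112: Friday (leap)
2111: Thursday
2110: Wednesday
2109: Tuesday
2108: Sunday (leap)
2107: Saturday
2106: Friday
2105: Thursday
2104: Tuesday (leap)
2103: Monday
2102: Sunday
2101: Saturday
2100: Friday
2099: Thursday
2098: Wednesday
2097: Tuesday
2096: Sunday (leap)
2095: Saturday
2094: Friday
2093: Thursday
2092: Tuesday (leap)
2091: Monday
2090: Sunday
2089: Saturday
2088: Thursday (leap)
2087: Wednesday
2086: Tuesday
2085: Monday
2084: Saturday (leap)
2083: Friday
2082: Thursday
2081: Wednesday
2080: Monday (leap)
2080 begins on a Monday and is a leap year.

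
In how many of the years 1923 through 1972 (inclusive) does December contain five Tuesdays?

22

December has 31 days; it has five Tuesdays when Tuesday falls among the first (month-length − 28) days — i.e. when December 1 is one of Tuesday/Monday/Sunday.
December 1 by year: 1923:Sat 1924:Mon✓ 1925:Tue✓ 1926:Wed 1927:Thu 1928:Sat 1929:Sun✓ 1930:Mon✓ 1931:Tue✓ 1932:Thu 1933:Fri 1934:Sat 1935:Sun✓ 1936:Tue✓ 1937:Wed …(20 more)… 1958:Mon✓ 1959:Tue✓ 1960:Thu 1961:Fri 1962:Sat 1963:Sun✓ 1964:Tue✓ 1965:Wed 1966:Thu 1967:Fri 1968:Sun✓ 1969:Mon✓ 1970:Tue✓ 1971:Wed 1972:Fri
Years with five Tuesdays: 1924, 1925, 1929, 1930, 1931, 1935, 1936, 1940, 1941, 1942, 1946, 1947, 1952, 1953, 1957, 1958, 1959, 1963, 1964, 1968, 1969, 1970 → 22.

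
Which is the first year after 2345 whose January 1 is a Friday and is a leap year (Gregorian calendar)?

Jan 1 advances by 2 weekdays after a leap year and by 1 after a common year.
2345: Jan 1 is Monday.
2346: Tuesday
2347: Wednesday
2348: Thursday (leap)
2349: Saturday
2350: Sunday
2351: Monday
2352: Tuesday (leap)
2353: Thursday
2354: Friday
2355: Saturday
2356: Sunday (leap)
2357: Tuesday
2358: Wednesday
2359: Thursday
2360: Friday (leap)
2360 begins on a Friday and is a leap year.

2360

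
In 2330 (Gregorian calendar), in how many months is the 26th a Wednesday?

Check the 26th of each month of 2330: Jan 26: Sun, Feb 26: Wed, Mar 26: Wed, Apr 26: Sat, May 26: Mon, Jun 26: Thu, Jul 26: Sat, Aug 26: Tue, Sep 26: Fri, Oct 26: Sun, Nov 26: Wed, Dec 26: Fri.
Wednesday occurs in February, March, November — 3 months.

3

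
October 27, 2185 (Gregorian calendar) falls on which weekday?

January 1, 2185 is a Saturday.
October 27 is day 300 of the year, i.e. 299 days after Jan 1.
299 mod 7 = 5, so advance 5 weekdays from Saturday: Thursday.

Thursday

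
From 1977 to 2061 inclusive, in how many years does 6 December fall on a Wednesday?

12

Track 6 December's weekday year by year (advancing +1, or +2 across a Feb 29):
  1977: Tue  1978: Wed (+1) ✓  1979: Thu (+1)  1980: Sat (+2)  1981: Sun (+1)
  1982: Mon (+1)  1983: Tue (+1)  1984: Thu (+2)  1985: Fri (+1)  1986: Sat (+1)
  1987: Sun (+1)  1988: Tue (+2)  1989: Wed (+1) ✓  1990: Thu (+1)  … (57 more years) …
  2048: Sun (+2)  2049: Mon (+1)  2050: Tue (+1)  2051: Wed (+1) ✓  2052: Fri (+2)
  2053: Sat (+1)  2054: Sun (+1)  2055: Mon (+1)  2056: Wed (+2) ✓  2057: Thu (+1)
  2058: Fri (+1)  2059: Sat (+1)  2060: Mon (+2)  2061: Tue (+1)
Wednesday years: 1978, 1989, 1995, 2000, 2006, 2017, 2023, 2028, 2034, 2045, 2051, 2056 — 12 in total.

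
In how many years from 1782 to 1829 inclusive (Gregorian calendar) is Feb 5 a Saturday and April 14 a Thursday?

5

Check each year's weekday for Feb 5 and April 14:
  1782: Tue/Sun  1783: Wed/Mon  1784: Thu/Wed  1785: Sat/Thu ✓  1786: Sun/Fri  1787: Mon/Sat  1788: Tue/Mon  1789: Thu/Tue  1790: Fri/Wed  1791: Sat/Thu ✓  1792: Sun/Sat  1793: Tue/Sun  1794: Wed/Mon  1795: Thu/Tue  …(20 more)…  1816: Mon/Sun  1817: Wed/Mon  1818: Thu/Tue  1819: Fri/Wed  1820: Sat/Fri  1821: Mon/Sat  1822: Tue/Sun  1823: Wed/Mon  1824: Thu/Wed  1825: Sat/Thu ✓  1826: Sun/Fri  1827: Mon/Sat  1828: Tue/Mon  1829: Thu/Tue
Both conditions hold in: 1785, 1791, 1803, 1814, 1825 — 5.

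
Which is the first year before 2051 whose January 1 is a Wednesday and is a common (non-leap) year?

Jan 1 advances by 2 weekdays after a leap year and by 1 after a common year.
2051: Jan 1 is Sunday.
2050: Saturday
2049: Friday
2048: Wednesday (leap)
2047: Tuesday
2046: Monday
2045: Sunday
2044: Friday (leap)
2043: Thursday
2042: Wednesday
2042 begins on a Wednesday and is a common year.

2042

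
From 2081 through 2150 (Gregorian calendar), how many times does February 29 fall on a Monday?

Leap years in 2081–2150: 16 of them.
Feb 29 weekday advances by 5 (mod 7) from one leap year to the next four years later (or differs when a century non-leap intervenes).
Leap-day weekdays: 2084:Tue 2088:Sun 2092:Fri 2096:Wed 2104:Fri 2108:Wed 2112:Mon✓ 2116:Sat 2120:Thu 2124:Tue 2128:Sun 2132:Fri 2136:Wed 2140:Mon✓ 2144:Sat 2148:Thu
Monday: 2112, 2140 → 2.

2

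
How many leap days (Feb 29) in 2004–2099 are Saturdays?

3

Leap years in 2004–2099: 24 of them.
Feb 29 weekday advances by 5 (mod 7) from one leap year to the next four years later (or differs when a century non-leap intervenes).
Leap-day weekdays: 2004:Sun 2008:Fri 2012:Wed 2016:Mon 2020:Sat✓ 2024:Thu 2028:Tue 2032:Sun 2036:Fri 2040:Wed 2044:Mon 2048:Sat✓ 2052:Thu 2056:Tue 2060:Sun 2064:Fri 2068:Wed 2072:Mon 2076:Sat✓ 2080:Thu 2084:Tue 2088:Sun 2092:Fri 2096:Wed
Saturday: 2020, 2048, 2076 → 3.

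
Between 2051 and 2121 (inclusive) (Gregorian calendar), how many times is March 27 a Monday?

10

Track March 27's weekday year by year (advancing +1, or +2 across a Feb 29):
  2051: Mon ✓  2052: Wed (+2)  2053: Thu (+1)  2054: Fri (+1)  2055: Sat (+1)
  2056: Mon (+2) ✓  2057: Tue (+1)  2058: Wed (+1)  2059: Thu (+1)  2060: Sat (+2)
  2061: Sun (+1)  2062: Mon (+1) ✓  2063: Tue (+1)  2064: Thu (+2)  … (43 more years) …
  2108: Tue (+2)  2109: Wed (+1)  2110: Thu (+1)  2111: Fri (+1)  2112: Sun (+2)
  2113: Mon (+1) ✓  2114: Tue (+1)  2115: Wed (+1)  2116: Fri (+2)  2117: Sat (+1)
  2118: Sun (+1)  2119: Mon (+1) ✓  2120: Wed (+2)  2121: Thu (+1)
Monday years: 2051, 2056, 2062, 2073, 2079, 2084, 2090, 2102, 2113, 2119 — 10 in total.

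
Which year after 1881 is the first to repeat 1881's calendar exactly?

1887

Two years share a calendar iff Jan 1 falls on the same weekday and both are leap or both are common. 1881: Jan 1 is Saturday, common year.
1882: Jan 1 Sunday, common
1883: Jan 1 Monday, common
1884: Jan 1 Tuesday, leap
1885: Jan 1 Thursday, common
1886: Jan 1 Friday, common
1887: Jan 1 Saturday, common
1887 matches on both conditions.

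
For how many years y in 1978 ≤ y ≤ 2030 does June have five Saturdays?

June has 30 days; it has five Saturdays when Saturday falls among the first (month-length − 28) days — i.e. when June 1 is one of Saturday/Friday.
June 1 by year: 1978:Thu 1979:Fri✓ 1980:Sun 1981:Mon 1982:Tue 1983:Wed 1984:Fri✓ 1985:Sat✓ 1986:Sun 1987:Mon 1988:Wed 1989:Thu 1990:Fri✓ 1991:Sat✓ 1992:Mon …(23 more)… 2016:Wed 2017:Thu 2018:Fri✓ 2019:Sat✓ 2020:Mon 2021:Tue 2022:Wed 2023:Thu 2024:Sat✓ 2025:Sun 2026:Mon 2027:Tue 2028:Thu 2029:Fri✓ 2030:Sat✓
Years with five Saturdays: 1979, 1984, 1985, 1990, 1991, 1996, 2001, 2002, 2007, 2012, 2013, 2018, 2019, 2024, 2029, 2030 → 16.

16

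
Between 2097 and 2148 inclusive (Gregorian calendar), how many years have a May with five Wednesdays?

May has 31 days; it has five Wednesdays when Wednesday falls among the first (month-length − 28) days — i.e. when May 1 is one of Wednesday/Tuesday/Monday.
May 1 by year: 2097:Wed✓ 2098:Thu 2099:Fri 2100:Sat 2101:Sun 2102:Mon✓ 2103:Tue✓ 2104:Thu 2105:Fri 2106:Sat 2107:Sun 2108:Tue✓ 2109:Wed✓ 2110:Thu 2111:Fri …(22 more)… 2134:Sat 2135:Sun 2136:Tue✓ 2137:Wed✓ 2138:Thu 2139:Fri 2140:Sun 2141:Mon✓ 2142:Tue✓ 2143:Wed✓ 2144:Fri 2145:Sat 2146:Sun 2147:Mon✓ 2148:Wed✓
Years with five Wednesdays: 2097, 2102, 2103, 2108, 2109, 2113, 2114, 2115, 2119, 2120, 2124, 2125, 2126, 2130, 2131, 2136, 2137, 2141, 2142, 2143, 2147, 2148 → 22.

22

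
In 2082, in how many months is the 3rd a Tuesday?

3

Check the 3rd of each month of 2082: Jan 3: Sat, Feb 3: Tue, Mar 3: Tue, Apr 3: Fri, May 3: Sun, Jun 3: Wed, Jul 3: Fri, Aug 3: Mon, Sep 3: Thu, Oct 3: Sat, Nov 3: Tue, Dec 3: Thu.
Tuesday occurs in February, March, November — 3 months.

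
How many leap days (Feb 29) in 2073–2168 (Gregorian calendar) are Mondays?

Leap years in 2073–2168: 23 of them.
Feb 29 weekday advances by 5 (mod 7) from one leap year to the next four years later (or differs when a century non-leap intervenes).
Leap-day weekdays: 2076:Sat 2080:Thu 2084:Tue 2088:Sun 2092:Fri 2096:Wed 2104:Fri 2108:Wed 2112:Mon✓ 2116:Sat 2120:Thu 2124:Tue 2128:Sun 2132:Fri 2136:Wed 2140:Mon✓ 2144:Sat 2148:Thu 2152:Tue 2156:Sun 2160:Fri 2164:Wed 2168:Mon✓
Monday: 2112, 2140, 2168 → 3.

3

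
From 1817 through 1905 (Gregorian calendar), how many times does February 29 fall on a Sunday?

3

Leap years in 1817–1905: 21 of them.
Feb 29 weekday advances by 5 (mod 7) from one leap year to the next four years later (or differs when a century non-leap intervenes).
Leap-day weekdays: 1820:Tue 1824:Sun✓ 1828:Fri 1832:Wed 1836:Mon 1840:Sat 1844:Thu 1848:Tue 1852:Sun✓ 1856:Fri 1860:Wed 1864:Mon 1868:Sat 1872:Thu 1876:Tue 1880:Sun✓ 1884:Fri 1888:Wed 1892:Mon 1896:Sat 1904:Mon
Sunday: 1824, 1852, 1880 → 3.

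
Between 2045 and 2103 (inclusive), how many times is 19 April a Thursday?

9

Track 19 April's weekday year by year (advancing +1, or +2 across a Feb 29):
  2045: Wed  2046: Thu (+1) ✓  2047: Fri (+1)  2048: Sun (+2)  2049: Mon (+1)
  2050: Tue (+1)  2051: Wed (+1)  2052: Fri (+2)  2053: Sat (+1)  2054: Sun (+1)
  2055: Mon (+1)  2056: Wed (+2)  2057: Thu (+1) ✓  2058: Fri (+1)  … (31 more years) …
  2090: Wed (+1)  2091: Thu (+1) ✓  2092: Sat (+2)  2093: Sun (+1)  2094: Mon (+1)
  2095: Tue (+1)  2096: Thu (+2) ✓  2097: Fri (+1)  2098: Sat (+1)  2099: Sun (+1)
  2100: Mon (+1)  2101: Tue (+1)  2102: Wed (+1)  2103: Thu (+1) ✓
Thursday years: 2046, 2057, 2063, 2068, 2074, 2085, 2091, 2096, 2103 — 9 in total.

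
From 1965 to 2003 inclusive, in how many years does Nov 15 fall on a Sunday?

Track Nov 15's weekday year by year (advancing +1, or +2 across a Feb 29):
  1965: Mon  1966: Tue (+1)  1967: Wed (+1)  1968: Fri (+2)  1969: Sat (+1)
  1970: Sun (+1) ✓  1971: Mon (+1)  1972: Wed (+2)  1973: Thu (+1)  1974: Fri (+1)
  1975: Sat (+1)  1976: Mon (+2)  1977: Tue (+1)  1978: Wed (+1)  … (11 more years) …
  1990: Thu (+1)  1991: Fri (+1)  1992: Sun (+2) ✓  1993: Mon (+1)  1994: Tue (+1)
  1995: Wed (+1)  1996: Fri (+2)  1997: Sat (+1)  1998: Sun (+1) ✓  1999: Mon (+1)
  2000: Wed (+2)  2001: Thu (+1)  2002: Fri (+1)  2003: Sat (+1)
Sunday years: 1970, 1981, 1987, 1992, 1998 — 5 in total.

5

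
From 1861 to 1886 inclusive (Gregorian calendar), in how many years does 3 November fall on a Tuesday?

4

Track 3 November's weekday year by year (advancing +1, or +2 across a Feb 29):
  1861: Sun  1862: Mon (+1)  1863: Tue (+1) ✓  1864: Thu (+2)  1865: Fri (+1)
  1866: Sat (+1)  1867: Sun (+1)  1868: Tue (+2) ✓  1869: Wed (+1)  1870: Thu (+1)
  1871: Fri (+1)  1872: Sun (+2)  1873: Mon (+1)  1874: Tue (+1) ✓  1875: Wed (+1)
  1876: Fri (+2)  1877: Sat (+1)  1878: Sun (+1)  1879: Mon (+1)  1880: Wed (+2)
  1881: Thu (+1)  1882: Fri (+1)  1883: Sat (+1)  1884: Mon (+2)  1885: Tue (+1) ✓
  1886: Wed (+1)
Tuesday years: 1863, 1868, 1874, 1885 — 4 in total.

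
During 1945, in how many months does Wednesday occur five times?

A month of length L has five Wednesdays iff its first Wednesday is on day ≤ L−28 (so day 1–3 in a 31-day month, 1–2 in a 30-day month, day 1 in a leap February).
Checking each month of 1945: Jan starts Mon (31d) ✓; Feb starts Thu (28d); Mar starts Thu (31d); Apr starts Sun (30d); May starts Tue (31d) ✓; Jun starts Fri (30d); Jul starts Sun (31d); Aug starts Wed (31d) ✓; Sep starts Sat (30d); Oct starts Mon (31d) ✓; Nov starts Thu (30d); Dec starts Sat (31d).
Five-Wednesday months: January, May, August, October → 4.

4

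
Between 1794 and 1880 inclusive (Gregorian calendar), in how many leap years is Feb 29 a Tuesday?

3

Leap years in 1794–1880: 21 of them.
Feb 29 weekday advances by 5 (mod 7) from one leap year to the next four years later (or differs when a century non-leap intervenes).
Leap-day weekdays: 1796:Mon 1804:Wed 1808:Mon 1812:Sat 1816:Thu 1820:Tue✓ 1824:Sun 1828:Fri 1832:Wed 1836:Mon 1840:Sat 1844:Thu 1848:Tue✓ 1852:Sun 1856:Fri 1860:Wed 1864:Mon 1868:Sat 1872:Thu 1876:Tue✓ 1880:Sun
Tuesday: 1820, 1848, 1876 → 3.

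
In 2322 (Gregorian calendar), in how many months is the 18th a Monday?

Check the 18th of each month of 2322: Jan 18: Wed, Feb 18: Sat, Mar 18: Sat, Apr 18: Tue, May 18: Thu, Jun 18: Sun, Jul 18: Tue, Aug 18: Fri, Sep 18: Mon, Oct 18: Wed, Nov 18: Sat, Dec 18: Mon.
Monday occurs in September, December — 2 months.

2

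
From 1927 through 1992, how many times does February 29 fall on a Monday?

Leap years in 1927–1992: 17 of them.
Feb 29 weekday advances by 5 (mod 7) from one leap year to the next four years later (or differs when a century non-leap intervenes).
Leap-day weekdays: 1928:Wed 1932:Mon✓ 1936:Sat 1940:Thu 1944:Tue 1948:Sun 1952:Fri 1956:Wed 1960:Mon✓ 1964:Sat 1968:Thu 1972:Tue 1976:Sun 1980:Fri 1984:Wed 1988:Mon✓ 1992:Sat
Monday: 1932, 1960, 1988 → 3.

3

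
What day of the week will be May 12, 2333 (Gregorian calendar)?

January 1, 2333 is a Sunday.
May 12 is day 132 of the year, i.e. 131 days after Jan 1.
131 mod 7 = 5, so advance 5 weekdays from Sunday: Friday.

Friday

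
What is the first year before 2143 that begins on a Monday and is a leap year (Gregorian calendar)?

2120

Jan 1 advances by 2 weekdays after a leap year and by 1 after a common year.
2143: Jan 1 is Tuesday.
2142: Monday
2141: Sunday
2140: Friday (leap)
2139: Thursday
2138: Wednesday
2137: Tuesday
2136: Sunday (leap)
2135: Saturday
2134: Friday
2133: Thursday
2132: Tuesday (leap)
2131: Monday
2130: Sunday
2129: Saturday
2128: Thursday (leap)
2127: Wednesday
2126: Tuesday
2125: Monday
2124: Saturday (leap)
2123: Friday
2122: Thursday
2121: Wednesday
2120: Monday (leap)
2120 begins on a Monday and is a leap year.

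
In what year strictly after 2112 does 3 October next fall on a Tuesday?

From one year to the next, a fixed date's weekday advances by 1, or by 2 when a Feb 29 lies between the two dates.
2112: October 3 is Monday.
2113: Tuesday (+1)
3 October falls on a Tuesday in 2113.

2113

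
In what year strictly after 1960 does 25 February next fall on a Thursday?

1965

From one year to the next, a fixed date's weekday advances by 1, or by 2 when a Feb 29 lies between the two dates.
1960: February 25 is Thursday.
1961: Saturday (+2)
1962: Sunday (+1)
1963: Monday (+1)
1964: Tuesday (+1)
1965: Thursday (+2)
25 February falls on a Thursday in 1965.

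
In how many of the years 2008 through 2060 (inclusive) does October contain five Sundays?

22

October has 31 days; it has five Sundays when Sunday falls among the first (month-length − 28) days — i.e. when October 1 is one of Sunday/Saturday/Friday.
October 1 by year: 2008:Wed 2009:Thu 2010:Fri✓ 2011:Sat✓ 2012:Mon 2013:Tue 2014:Wed 2015:Thu 2016:Sat✓ 2017:Sun✓ 2018:Mon 2019:Tue 2020:Thu 2021:Fri✓ 2022:Sat✓ …(23 more)… 2046:Mon 2047:Tue 2048:Thu 2049:Fri✓ 2050:Sat✓ 2051:Sun✓ 2052:Tue 2053:Wed 2054:Thu 2055:Fri✓ 2056:Sun✓ 2057:Mon 2058:Tue 2059:Wed 2060:Fri✓
Years with five Sundays: 2010, 2011, 2016, 2017, 2021, 2022, 2023, 2027, 2028, 2032, 2033, 2034, 2038, 2039, 2044, 2045, 2049, 2050, 2051, 2055, 2056, 2060 → 22.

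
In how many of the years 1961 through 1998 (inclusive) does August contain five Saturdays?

17

August has 31 days; it has five Saturdays when Saturday falls among the first (month-length − 28) days — i.e. when August 1 is one of Saturday/Friday/Thursday.
August 1 by year: 1961:Tue 1962:Wed 1963:Thu✓ 1964:Sat✓ 1965:Sun 1966:Mon 1967:Tue 1968:Thu✓ 1969:Fri✓ 1970:Sat✓ 1971:Sun 1972:Tue 1973:Wed 1974:Thu✓ 1975:Fri✓ …(8 more)… 1984:Wed 1985:Thu✓ 1986:Fri✓ 1987:Sat✓ 1988:Mon 1989:Tue 1990:Wed 1991:Thu✓ 1992:Sat✓ 1993:Sun 1994:Mon 1995:Tue 1996:Thu✓ 1997:Fri✓ 1998:Sat✓
Years with five Saturdays: 1963, 1964, 1968, 1969, 1970, 1974, 1975, 1980, 1981, 1985, 1986, 1987, 1991, 1992, 1996, 1997, 1998 → 17.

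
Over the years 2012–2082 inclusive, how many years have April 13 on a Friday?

10

Track April 13's weekday year by year (advancing +1, or +2 across a Feb 29):
  2012: Fri ✓  2013: Sat (+1)  2014: Sun (+1)  2015: Mon (+1)  2016: Wed (+2)
  2017: Thu (+1)  2018: Fri (+1) ✓  2019: Sat (+1)  2020: Mon (+2)  2021: Tue (+1)
  2022: Wed (+1)  2023: Thu (+1)  2024: Sat (+2)  2025: Sun (+1)  … (43 more years) …
  2069: Sat (+1)  2070: Sun (+1)  2071: Mon (+1)  2072: Wed (+2)  2073: Thu (+1)
  2074: Fri (+1) ✓  2075: Sat (+1)  2076: Mon (+2)  2077: Tue (+1)  2078: Wed (+1)
  2079: Thu (+1)  2080: Sat (+2)  2081: Sun (+1)  2082: Mon (+1)
Friday years: 2012, 2018, 2029, 2035, 2040, 2046, 2057, 2063, 2068, 2074 — 10 in total.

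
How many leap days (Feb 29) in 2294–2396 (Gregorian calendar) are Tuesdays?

3

Leap years in 2294–2396: 25 of them.
Feb 29 weekday advances by 5 (mod 7) from one leap year to the next four years later (or differs when a century non-leap intervenes).
Leap-day weekdays: 2296:Sat 2304:Mon 2308:Sat 2312:Thu 2316:Tue✓ 2320:Sun 2324:Fri 2328:Wed 2332:Mon 2336:Sat 2340:Thu 2344:Tue✓ 2348:Sun 2352:Fri 2356:Wed 2360:Mon 2364:Sat 2368:Thu 2372:Tue✓ 2376:Sun 2380:Fri 2384:Wed 2388:Mon 2392:Sat 2396:Thu
Tuesday: 2316, 2344, 2372 → 3.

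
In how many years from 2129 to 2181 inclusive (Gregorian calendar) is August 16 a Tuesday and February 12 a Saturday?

6

Check each year's weekday for August 16 and February 12:
  2129: Tue/Sat ✓  2130: Wed/Sun  2131: Thu/Mon  2132: Sat/Tue  2133: Sun/Thu  2134: Mon/Fri  2135: Tue/Sat ✓  2136: Thu/Sun  2137: Fri/Tue  2138: Sat/Wed  2139: Sun/Thu  2140: Tue/Fri  2141: Wed/Sun  2142: Thu/Mon  …(25 more)…  2168: Tue/Fri  2169: Wed/Sun  2170: Thu/Mon  2171: Fri/Tue  2172: Sun/Wed  2173: Mon/Fri  2174: Tue/Sat ✓  2175: Wed/Sun  2176: Fri/Mon  2177: Sat/Wed  2178: Sun/Thu  2179: Mon/Fri  2180: Wed/Sat  2181: Thu/Mon
Both conditions hold in: 2129, 2135, 2146, 2157, 2163, 2174 — 6.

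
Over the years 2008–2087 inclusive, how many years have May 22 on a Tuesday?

11

Track May 22's weekday year by year (advancing +1, or +2 across a Feb 29):
  2008: Thu  2009: Fri (+1)  2010: Sat (+1)  2011: Sun (+1)  2012: Tue (+2) ✓
  2013: Wed (+1)  2014: Thu (+1)  2015: Fri (+1)  2016: Sun (+2)  2017: Mon (+1)
  2018: Tue (+1) ✓  2019: Wed (+1)  2020: Fri (+2)  2021: Sat (+1)  … (52 more years) …
  2074: Tue (+1) ✓  2075: Wed (+1)  2076: Fri (+2)  2077: Sat (+1)  2078: Sun (+1)
  2079: Mon (+1)  2080: Wed (+2)  2081: Thu (+1)  2082: Fri (+1)  2083: Sat (+1)
  2084: Mon (+2)  2085: Tue (+1) ✓  2086: Wed (+1)  2087: Thu (+1)
Tuesday years: 2012, 2018, 2029, 2035, 2040, 2046, 2057, 2063, 2068, 2074, 2085 — 11 in total.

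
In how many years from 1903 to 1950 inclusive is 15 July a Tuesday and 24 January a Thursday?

Check each year's weekday for 15 July and 24 January:
  1903: Wed/Sat  1904: Fri/Sun  1905: Sat/Tue  1906: Sun/Wed  1907: Mon/Thu  1908: Wed/Fri  1909: Thu/Sun  1910: Fri/Mon  1911: Sat/Tue  1912: Mon/Wed  1913: Tue/Fri  1914: Wed/Sat  1915: Thu/Sun  1916: Sat/Mon  …(20 more)…  1937: Thu/Sun  1938: Fri/Mon  1939: Sat/Tue  1940: Mon/Wed  1941: Tue/Fri  1942: Wed/Sat  1943: Thu/Sun  1944: Sat/Mon  1945: Sun/Wed  1946: Mon/Thu  1947: Tue/Fri  1948: Thu/Sat  1949: Fri/Mon  1950: Sat/Tue
Both conditions hold in: 1924 — 1.

1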